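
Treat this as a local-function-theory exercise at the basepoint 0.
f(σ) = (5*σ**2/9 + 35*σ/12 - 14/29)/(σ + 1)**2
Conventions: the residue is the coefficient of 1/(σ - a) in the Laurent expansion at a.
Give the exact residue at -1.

The residue is 65/36.

At the order-2 pole -1 set g(σ) = (σ - (-1))^2*f(σ) = 5*σ**2/9 + 35*σ/12 - 14/29.
Order-2 pole: residue = g'(a); g'(-1) = 65/36, so the residue is 65/36.


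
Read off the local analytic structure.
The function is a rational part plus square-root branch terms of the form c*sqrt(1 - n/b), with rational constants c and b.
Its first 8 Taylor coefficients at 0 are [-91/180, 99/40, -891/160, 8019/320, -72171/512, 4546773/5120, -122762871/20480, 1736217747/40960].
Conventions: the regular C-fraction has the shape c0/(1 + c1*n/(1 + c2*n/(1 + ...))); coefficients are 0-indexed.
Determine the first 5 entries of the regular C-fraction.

The regular C-fraction coefficients are [-91/180, 891/182, -963/364, -819/428, 2745/428].

Taylor coefficients (read off): a_0 = -91/180, a_1 = 99/40, a_2 = -891/160, a_3 = 8019/320, a_4 = -72171/512.
c0 = a_0 = -91/180. Peel one level at a time: if S = 1 + c*n/S' with S'(0) = 1, then c is the n-coefficient of S and S' = c*n/(S - 1).
S_1 = c0/f = 1 + (891/182)*n + (858033/66248)*n^2 + ...; c1 = 891/182.
S_2 = c1*n/(S_1 - 1) = 1 + (-963/364)*n + (-81/16)*n^2 + ...; c2 = -963/364.
S_3 = c2*n/(S_2 - 1) = 1 + (-819/428)*n + (2248155/183184)*n^2 + ...; c3 = -819/428.
S_4 = c3*n/(S_3 - 1) = 1 + (2745/428)*n + ...; c4 = 2745/428.


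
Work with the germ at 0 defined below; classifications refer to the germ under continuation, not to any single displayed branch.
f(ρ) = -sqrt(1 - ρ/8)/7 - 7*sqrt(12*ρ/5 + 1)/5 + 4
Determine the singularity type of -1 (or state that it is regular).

The point is a regular point.

There is no denominator, hence no pole anywhere.
Branch term sqrt(1 - ρ/(-5/12)): argument at -1 is -7/5, nonzero, so -1 is not its branch point (a point on a principal cut is still regular for the continued germ).
Branch term sqrt(1 - ρ/(8)): argument at -1 is 9/8, nonzero, so -1 is not its branch point (a point on a principal cut is still regular for the continued germ).
So the germ continues analytically to -1.


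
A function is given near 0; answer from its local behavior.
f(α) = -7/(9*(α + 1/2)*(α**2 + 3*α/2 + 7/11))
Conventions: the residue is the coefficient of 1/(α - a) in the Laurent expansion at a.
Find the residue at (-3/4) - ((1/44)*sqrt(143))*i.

The residue is (77/27) + ((77/351)*sqrt(143))*i.


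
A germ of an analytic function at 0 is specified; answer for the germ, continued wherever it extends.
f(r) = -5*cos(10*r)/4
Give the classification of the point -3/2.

The point is a regular point.

There is no denominator, hence no pole anywhere.
The factor cos(10*r) is entire.
So the germ continues analytically to -3/2.


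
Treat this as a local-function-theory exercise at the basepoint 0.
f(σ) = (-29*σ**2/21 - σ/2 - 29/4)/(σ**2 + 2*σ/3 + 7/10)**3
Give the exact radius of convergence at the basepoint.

The radius of convergence is (1/10)*sqrt(70).

Denominator factor (σ**2 + 2*σ/3 + 7/10)^3: discriminant -106/45, complex-conjugate roots (-1/3) + ((1/30)*sqrt(530))*i and (-1/3) - ((1/30)*sqrt(530))*i; poles of order 3, moduli (1/10)*sqrt(70) and (1/10)*sqrt(70).
The radius of convergence is the smallest modulus among the singular points: (1/10)*sqrt(70).


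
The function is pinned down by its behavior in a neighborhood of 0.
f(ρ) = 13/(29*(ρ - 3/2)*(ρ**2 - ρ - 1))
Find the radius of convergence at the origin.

The radius of convergence is -1/2 + (1/2)*sqrt(5).

Denominator factor (ρ - 3/2): pole of order 1 at 3/2, modulus 3/2.
Denominator factor (ρ**2 - ρ - 1): discriminant 5, real irrational roots 1/2 + (1/2)*sqrt(5) and 1/2 - (1/2)*sqrt(5); poles of order 1, moduli 1/2 + (1/2)*sqrt(5) and -1/2 + (1/2)*sqrt(5).
The radius of convergence is the smallest modulus among the singular points: -1/2 + (1/2)*sqrt(5).


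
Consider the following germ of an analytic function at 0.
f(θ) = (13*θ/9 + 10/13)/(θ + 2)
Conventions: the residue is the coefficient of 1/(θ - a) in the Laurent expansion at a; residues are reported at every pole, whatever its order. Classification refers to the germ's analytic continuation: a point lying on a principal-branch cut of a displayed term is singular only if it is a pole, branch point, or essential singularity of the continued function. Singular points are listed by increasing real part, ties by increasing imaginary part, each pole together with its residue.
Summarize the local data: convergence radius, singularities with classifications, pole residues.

Denominator factor (θ + 2): pole of order 1 at -2, modulus 2.
The radius of convergence is the smallest modulus among the singular points: 2.
At the order-1 pole -2 set g(θ) = (θ - (-2))*f(θ) = 13*θ/9 + 10/13.
Simple pole: residue = g(a) at a = -2, which is -248/117.

Radius of convergence at 0: 2.
At -2: a pole of order 1; residue -248/117.


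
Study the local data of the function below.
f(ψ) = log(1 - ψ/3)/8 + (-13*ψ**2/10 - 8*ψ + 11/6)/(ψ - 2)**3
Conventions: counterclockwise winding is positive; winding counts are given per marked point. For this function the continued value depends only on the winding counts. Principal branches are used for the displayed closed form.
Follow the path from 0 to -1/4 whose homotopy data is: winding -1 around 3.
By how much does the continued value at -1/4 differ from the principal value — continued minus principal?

The rational part is single-valued and drops out of the difference; each branch term changes only by its own monodromy.
(1/8)*log(1 - ψ/(3)): each positive loop around 3 adds 2*pi*i to the log, so winding -1 contributes (1/8)*(-1)*2*pi*i = -(1/4)*pi*i.
Summing the contributions at ψ = -1/4 gives -(1/4)*pi*i.

Continued minus principal equals -(1/4)*pi*i.


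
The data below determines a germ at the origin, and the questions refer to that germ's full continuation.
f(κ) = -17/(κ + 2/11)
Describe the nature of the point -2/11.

The point is a pole of order 1.

The denominator factor κ + 2/11 vanishes at -2/11 and appears to the power 1; the numerator there equals -17, nonzero, and no other factor vanishes.
Hence a pole whose order is the multiplicity, 1.


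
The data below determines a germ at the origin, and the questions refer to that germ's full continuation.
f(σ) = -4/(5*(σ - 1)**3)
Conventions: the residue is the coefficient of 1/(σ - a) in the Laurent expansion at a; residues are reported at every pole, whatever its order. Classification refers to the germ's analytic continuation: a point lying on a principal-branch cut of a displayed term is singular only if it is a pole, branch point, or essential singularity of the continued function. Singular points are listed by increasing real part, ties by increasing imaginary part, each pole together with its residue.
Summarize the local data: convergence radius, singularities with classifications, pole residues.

Radius of convergence at 0: 1.
At 1: a pole of order 3; residue 0.

Denominator factor (σ - 1)^3: pole of order 3 at 1, modulus 1.
The radius of convergence is the smallest modulus among the singular points: 1.
At the order-3 pole 1 set g(σ) = (σ - (1))^3*f(σ) = -4/5.
Order-3 pole: residue = g''(a)/2; g''(1) = 0, so the residue is 0.


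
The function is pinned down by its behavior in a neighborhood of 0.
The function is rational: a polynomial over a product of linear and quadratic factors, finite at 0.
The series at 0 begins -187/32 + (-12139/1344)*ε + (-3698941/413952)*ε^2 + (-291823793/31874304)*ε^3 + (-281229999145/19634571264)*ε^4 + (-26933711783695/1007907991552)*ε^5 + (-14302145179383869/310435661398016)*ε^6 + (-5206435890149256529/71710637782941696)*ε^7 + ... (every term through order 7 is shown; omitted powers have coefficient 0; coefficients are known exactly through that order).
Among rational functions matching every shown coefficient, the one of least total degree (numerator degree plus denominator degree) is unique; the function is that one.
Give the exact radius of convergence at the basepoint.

No rational of total degree below 4 reproduces all 8 coefficients; solving the [1/3] Pade equations on them gives f(ε) = (17/4 - 25*ε/6)/((ε - 7/11)*(ε**2 - 12*ε/11 + 8/7)), whose expansion matches every shown term.
Denominator factor (ε - 7/11): pole of order 1 at 7/11, modulus 7/11.
Denominator factor (ε**2 - 12*ε/11 + 8/7): discriminant -2864/847, complex-conjugate roots (6/11) + ((2/77)*sqrt(1253))*i and (6/11) - ((2/77)*sqrt(1253))*i; poles of order 1, moduli (2/7)*sqrt(14) and (2/7)*sqrt(14).
The radius of convergence is the smallest modulus among the singular points: 7/11.

The radius of convergence is 7/11.


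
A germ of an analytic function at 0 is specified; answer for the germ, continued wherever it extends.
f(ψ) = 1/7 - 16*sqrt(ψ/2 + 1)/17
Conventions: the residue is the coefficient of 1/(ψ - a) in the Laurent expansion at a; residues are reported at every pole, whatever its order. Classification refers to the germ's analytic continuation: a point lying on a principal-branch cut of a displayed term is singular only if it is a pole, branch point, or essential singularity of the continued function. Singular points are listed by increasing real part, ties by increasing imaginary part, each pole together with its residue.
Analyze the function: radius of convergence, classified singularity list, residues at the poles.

Radius of convergence at 0: 2.
At -2: an algebraic (square-root) branch point.

Branch term (-16/17)*sqrt(1 - ψ/(-2)): its argument vanishes at ψ = -2, a square-root branch point, modulus 2.
The radius of convergence is the smallest modulus among the singular points: 2.


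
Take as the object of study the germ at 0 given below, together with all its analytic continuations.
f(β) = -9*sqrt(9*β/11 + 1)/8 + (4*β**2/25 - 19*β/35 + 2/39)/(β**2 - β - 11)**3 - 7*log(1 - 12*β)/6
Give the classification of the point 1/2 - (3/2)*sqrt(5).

The denominator factor β**2 - β - 11 vanishes at 1/2 - (3/2)*sqrt(5) and appears to the power 3; the numerator there equals 22111/13650 + (201/350)*sqrt(5), nonzero, and no other factor vanishes.
The branch terms are analytic at this point.
Hence a pole whose order is the multiplicity, 3.

The point is a pole of order 3.


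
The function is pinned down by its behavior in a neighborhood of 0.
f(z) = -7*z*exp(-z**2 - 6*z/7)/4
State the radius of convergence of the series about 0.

The factor exp(-z**2 - 6*z/7) is entire and contributes no finite singular point.
The polynomial part has no poles.
No finite singular points: the Taylor series at 0 converges everywhere.

The radius of convergence is infinite.


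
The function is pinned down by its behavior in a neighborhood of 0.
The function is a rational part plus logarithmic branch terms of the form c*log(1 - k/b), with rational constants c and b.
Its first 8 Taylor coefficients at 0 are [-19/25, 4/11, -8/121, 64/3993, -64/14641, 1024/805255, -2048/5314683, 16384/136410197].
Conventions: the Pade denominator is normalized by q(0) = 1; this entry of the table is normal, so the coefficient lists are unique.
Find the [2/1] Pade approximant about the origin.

The Pade approximant has numerator coefficients [-19/25, 148/825, 8/363]; denominator coefficients [1, 8/33].

Taylor coefficients needed (read off): a_0 = -19/25, a_1 = 4/11, a_2 = -8/121, a_3 = 64/3993.
Write the denominator as Q(k) = 1 + q1*k. Requiring Q*f - P = O(k^4) with deg P <= 2 kills the coefficients of k^3..k^3 in Q*f:
  k^3: a_3 + q1*a_2 = 0, i.e. 64/3993 + (-8/121)*q1 = 0.
Solving this linear system: q1 = 8/33.
The numerator is Q*f truncated at degree 2: P0 = a_0 = -19/25; P1 = a_1 + q1*a_0 = 148/825; P2 = a_2 + q1*a_1 = 8/363.


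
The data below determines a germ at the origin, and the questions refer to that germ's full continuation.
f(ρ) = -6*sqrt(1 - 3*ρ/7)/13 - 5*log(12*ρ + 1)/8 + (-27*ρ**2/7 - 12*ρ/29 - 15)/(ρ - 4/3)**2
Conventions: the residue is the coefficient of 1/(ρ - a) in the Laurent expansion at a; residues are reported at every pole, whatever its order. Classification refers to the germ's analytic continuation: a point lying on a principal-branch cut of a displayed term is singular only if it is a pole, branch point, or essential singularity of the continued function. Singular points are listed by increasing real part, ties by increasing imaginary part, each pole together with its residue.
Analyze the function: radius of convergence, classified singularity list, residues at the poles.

Radius of convergence at 0: 1/12.
At -1/12: a logarithmic branch point.
At 4/3: a pole of order 2; residue -2172/203.
At 7/3: an algebraic (square-root) branch point.

Denominator factor (ρ - 4/3)^2: pole of order 2 at 4/3, modulus 4/3.
Branch term (-5/8)*log(1 - ρ/(-1/12)): its argument vanishes at ρ = -1/12, a logarithmic branch point, modulus 1/12.
Branch term (-6/13)*sqrt(1 - ρ/(7/3)): its argument vanishes at ρ = 7/3, a square-root branch point, modulus 7/3.
The radius of convergence is the smallest modulus among the singular points: 1/12.
The branch terms are analytic at 4/3 and contribute nothing to the residue; only the rational part matters.
At the order-2 pole 4/3 set g(ρ) = (ρ - (4/3))^2*(rational part) = -27*ρ**2/7 - 12*ρ/29 - 15.
Order-2 pole: residue = g'(a); g'(4/3) = -2172/203, so the residue is -2172/203.
List the singular points by increasing real part (a conjugate pair: the negative imaginary part first).


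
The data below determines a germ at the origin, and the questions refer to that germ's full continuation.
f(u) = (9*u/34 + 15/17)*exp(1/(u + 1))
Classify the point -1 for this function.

The exponent 1/(u - (-1)) has a pole at -1, so exp(1/(u - (-1))) takes every nonzero value near it: an essential singularity (not a pole of any order).

The point is an essential singularity.


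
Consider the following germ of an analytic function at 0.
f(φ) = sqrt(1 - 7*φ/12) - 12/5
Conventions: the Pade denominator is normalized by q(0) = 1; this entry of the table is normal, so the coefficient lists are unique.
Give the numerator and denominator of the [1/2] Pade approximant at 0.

Taylor coefficients needed (expand at 0): a_0 = -7/5, a_1 = -7/24, a_2 = -49/1152, a_3 = -343/27648.
Write the denominator as Q(φ) = 1 + q1*φ + q2*φ^2. Requiring Q*f - P = O(φ^4) with deg P <= 1 kills the coefficients of φ^2..φ^3 in Q*f:
  φ^2: a_2 + q1*a_1 + q2*a_0 = 0, i.e. -49/1152 + (-7/24)*q1 + (-7/5)*q2 = 0.
  φ^3: a_3 + q1*a_2 + q2*a_1 = 0, i.e. -343/27648 + (-49/1152)*q1 + (-7/24)*q2 = 0.
Solving this linear system: q1 = 7/36, q2 = -245/3456.
The numerator is Q*f truncated at degree 1: P0 = a_0 = -7/5; P1 = a_1 + q1*a_0 = -203/360.

The Pade approximant has numerator coefficients [-7/5, -203/360]; denominator coefficients [1, 7/36, -245/3456].


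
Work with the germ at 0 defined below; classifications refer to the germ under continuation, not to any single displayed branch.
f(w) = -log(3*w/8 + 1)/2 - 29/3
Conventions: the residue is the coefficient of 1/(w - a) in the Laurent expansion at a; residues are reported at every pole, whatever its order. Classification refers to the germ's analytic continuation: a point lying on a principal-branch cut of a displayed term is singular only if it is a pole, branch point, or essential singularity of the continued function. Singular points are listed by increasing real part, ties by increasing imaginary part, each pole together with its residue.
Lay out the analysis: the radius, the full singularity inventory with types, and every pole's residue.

Branch term (-1/2)*log(1 - w/(-8/3)): its argument vanishes at w = -8/3, a logarithmic branch point, modulus 8/3.
The radius of convergence is the smallest modulus among the singular points: 8/3.

Radius of convergence at 0: 8/3.
At -8/3: a logarithmic branch point.


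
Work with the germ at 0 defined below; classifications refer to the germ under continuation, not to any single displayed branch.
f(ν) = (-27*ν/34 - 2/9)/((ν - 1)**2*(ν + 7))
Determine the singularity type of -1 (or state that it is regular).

The point is a regular point.

Denominator factors: ν + 7 = 6 at ν = -1; ν - 1 = -2 at ν = -1 — none vanishes.
So the germ continues analytically to -1.


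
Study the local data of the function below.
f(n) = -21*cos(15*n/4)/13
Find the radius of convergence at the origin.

The factor cos(15*n/4) is entire and contributes no finite singular point.
The polynomial part has no poles.
No finite singular points: the Taylor series at 0 converges everywhere.

The radius of convergence is infinite.


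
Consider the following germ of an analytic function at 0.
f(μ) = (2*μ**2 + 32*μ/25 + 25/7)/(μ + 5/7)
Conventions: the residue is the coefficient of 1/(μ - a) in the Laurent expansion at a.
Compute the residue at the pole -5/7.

At the order-1 pole -5/7 set g(μ) = (μ - (-5/7))*f(μ) = 2*μ**2 + 32*μ/25 + 25/7.
Simple pole: residue = g(a) at a = -5/7, which is 901/245.

The residue is 901/245.


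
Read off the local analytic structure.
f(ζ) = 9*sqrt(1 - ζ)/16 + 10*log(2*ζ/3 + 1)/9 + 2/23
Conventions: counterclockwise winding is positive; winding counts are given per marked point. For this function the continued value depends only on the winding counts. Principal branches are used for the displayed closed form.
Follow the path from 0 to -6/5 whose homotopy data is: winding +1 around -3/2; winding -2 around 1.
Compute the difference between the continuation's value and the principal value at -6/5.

The rational part is single-valued and drops out of the difference; each branch term changes only by its own monodromy.
(9/16)*sqrt(1 - ζ/(1)): winding -2 is even, the square root returns to the same sheet, contribution 0.
(10/9)*log(1 - ζ/(-3/2)): each positive loop around -3/2 adds 2*pi*i to the log, so winding +1 contributes (10/9)*(1)*2*pi*i = (20/9)*pi*i.
Summing the contributions at ζ = -6/5 gives (20/9)*pi*i.

Continued minus principal equals (20/9)*pi*i.


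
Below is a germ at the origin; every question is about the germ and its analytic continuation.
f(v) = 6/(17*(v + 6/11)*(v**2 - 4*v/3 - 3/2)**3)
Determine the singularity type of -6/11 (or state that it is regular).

The denominator factor v + 6/11 vanishes at -6/11 and appears to the power 1; the numerator there equals 6/17, nonzero, and no other factor vanishes.
Hence a pole whose order is the multiplicity, 1.

The point is a pole of order 1.


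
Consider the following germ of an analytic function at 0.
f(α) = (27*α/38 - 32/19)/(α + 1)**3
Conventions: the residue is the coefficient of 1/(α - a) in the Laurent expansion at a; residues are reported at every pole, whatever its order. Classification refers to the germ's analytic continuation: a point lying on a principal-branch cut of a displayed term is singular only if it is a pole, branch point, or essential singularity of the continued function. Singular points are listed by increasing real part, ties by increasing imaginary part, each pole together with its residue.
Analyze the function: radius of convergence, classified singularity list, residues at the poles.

Radius of convergence at 0: 1.
At -1: a pole of order 3; residue 0.

Denominator factor (α + 1)^3: pole of order 3 at -1, modulus 1.
The radius of convergence is the smallest modulus among the singular points: 1.
At the order-3 pole -1 set g(α) = (α - (-1))^3*f(α) = 27*α/38 - 32/19.
Order-3 pole: residue = g''(a)/2; g''(-1) = 0, so the residue is 0.


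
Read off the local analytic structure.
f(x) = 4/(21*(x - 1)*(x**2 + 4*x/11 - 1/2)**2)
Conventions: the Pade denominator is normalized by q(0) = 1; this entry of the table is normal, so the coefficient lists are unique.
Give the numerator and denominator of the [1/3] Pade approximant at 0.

Taylor coefficients needed (expand at 0): a_0 = -16/21, a_1 = -144/77, a_2 = -2224/363, a_3 = -55696/3993, a_4 = -10401040/307461.
Write the denominator as Q(x) = 1 + q1*x + q2*x^2 + q3*x^3. Requiring Q*f - P = O(x^5) with deg P <= 1 kills the coefficients of x^2..x^4 in Q*f:
  x^2: a_2 + q1*a_1 + q2*a_0 = 0, i.e. -2224/363 + (-144/77)*q1 + (-16/21)*q2 = 0.
  x^3: a_3 + q1*a_2 + q2*a_1 + q3*a_0 = 0, i.e. -55696/3993 + (-2224/363)*q1 + (-144/77)*q2 + (-16/21)*q3 = 0.
  x^4: a_4 + q1*a_3 + q2*a_2 + q3*a_1 = 0, i.e. -10401040/307461 + (-55696/3993)*q1 + (-2224/363)*q2 + (-144/77)*q3 = 0.
Solving this linear system: q1 = -5574/2123, q2 = -37291/23353, q3 = 157048/23353.
The numerator is Q*f truncated at degree 1: P0 = a_0 = -16/21; P1 = a_1 + q1*a_0 = 176/1351.

The Pade approximant has numerator coefficients [-16/21, 176/1351]; denominator coefficients [1, -5574/2123, -37291/23353, 157048/23353].


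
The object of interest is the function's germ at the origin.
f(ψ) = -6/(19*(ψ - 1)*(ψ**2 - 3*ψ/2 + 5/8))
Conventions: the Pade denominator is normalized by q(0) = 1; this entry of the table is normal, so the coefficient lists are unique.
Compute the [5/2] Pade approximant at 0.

The Pade approximant has numerator coefficients [48/95, 42144/94525, 6912/18905, 25344/94525, 3072/18905, 6144/94525]; denominator coefficients [1, -501/199, 8574/4975].

Taylor coefficients needed (expand at 0): a_0 = 48/95, a_1 = 816/475, a_2 = 9072/2375, a_3 = 82224/11875, a_4 = 653808/59375, a_5 = 4706736/296875, a_6 = 31078512/1484375, a_7 = 188422704/7421875.
Write the denominator as Q(ψ) = 1 + q1*ψ + q2*ψ^2. Requiring Q*f - P = O(ψ^8) with deg P <= 5 kills the coefficients of ψ^6..ψ^7 in Q*f:
  ψ^6: a_6 + q1*a_5 + q2*a_4 = 0, i.e. 31078512/1484375 + (4706736/296875)*q1 + (653808/59375)*q2 = 0.
  ψ^7: a_7 + q1*a_6 + q2*a_5 = 0, i.e. 188422704/7421875 + (31078512/1484375)*q1 + (4706736/296875)*q2 = 0.
Solving this linear system: q1 = -501/199, q2 = 8574/4975.
The numerator is Q*f truncated at degree 5: P0 = a_0 = 48/95; P1 = a_1 + q1*a_0 = 42144/94525; P2 = a_2 + q1*a_1 + q2*a_0 = 6912/18905; P3 = a_3 + q1*a_2 + q2*a_1 = 25344/94525; P4 = a_4 + q1*a_3 + q2*a_2 = 3072/18905; P5 = a_5 + q1*a_4 + q2*a_3 = 6144/94525.


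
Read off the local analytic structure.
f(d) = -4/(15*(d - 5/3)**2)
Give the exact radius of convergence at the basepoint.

Denominator factor (d - 5/3)^2: pole of order 2 at 5/3, modulus 5/3.
The radius of convergence is the smallest modulus among the singular points: 5/3.

The radius of convergence is 5/3.


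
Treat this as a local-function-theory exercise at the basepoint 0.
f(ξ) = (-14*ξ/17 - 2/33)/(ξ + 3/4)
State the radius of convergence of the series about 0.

Denominator factor (ξ + 3/4): pole of order 1 at -3/4, modulus 3/4.
The radius of convergence is the smallest modulus among the singular points: 3/4.

The radius of convergence is 3/4.


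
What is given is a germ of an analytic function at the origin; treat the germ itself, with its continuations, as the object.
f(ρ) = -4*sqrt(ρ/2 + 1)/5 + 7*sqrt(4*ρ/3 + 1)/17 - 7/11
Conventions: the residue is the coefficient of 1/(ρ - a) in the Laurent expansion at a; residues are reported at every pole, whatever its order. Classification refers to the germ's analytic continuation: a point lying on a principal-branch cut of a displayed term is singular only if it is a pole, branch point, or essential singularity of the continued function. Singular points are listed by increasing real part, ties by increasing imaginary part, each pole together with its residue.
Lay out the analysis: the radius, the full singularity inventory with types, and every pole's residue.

Radius of convergence at 0: 3/4.
At -2: an algebraic (square-root) branch point.
At -3/4: an algebraic (square-root) branch point.

Branch term (7/17)*sqrt(1 - ρ/(-3/4)): its argument vanishes at ρ = -3/4, a square-root branch point, modulus 3/4.
Branch term (-4/5)*sqrt(1 - ρ/(-2)): its argument vanishes at ρ = -2, a square-root branch point, modulus 2.
The radius of convergence is the smallest modulus among the singular points: 3/4.
List the singular points by increasing real part (a conjugate pair: the negative imaginary part first).


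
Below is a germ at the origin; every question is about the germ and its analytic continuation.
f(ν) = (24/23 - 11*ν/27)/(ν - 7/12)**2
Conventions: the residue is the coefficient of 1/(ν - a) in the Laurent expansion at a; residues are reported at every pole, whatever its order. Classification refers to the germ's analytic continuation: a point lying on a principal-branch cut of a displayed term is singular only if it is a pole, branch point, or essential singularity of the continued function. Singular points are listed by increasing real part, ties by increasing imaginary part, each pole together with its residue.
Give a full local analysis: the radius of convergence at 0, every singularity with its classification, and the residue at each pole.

Denominator factor (ν - 7/12)^2: pole of order 2 at 7/12, modulus 7/12.
The radius of convergence is the smallest modulus among the singular points: 7/12.
At the order-2 pole 7/12 set g(ν) = (ν - (7/12))^2*f(ν) = 24/23 - 11*ν/27.
Order-2 pole: residue = g'(a); g'(7/12) = -11/27, so the residue is -11/27.

Radius of convergence at 0: 7/12.
At 7/12: a pole of order 2; residue -11/27.


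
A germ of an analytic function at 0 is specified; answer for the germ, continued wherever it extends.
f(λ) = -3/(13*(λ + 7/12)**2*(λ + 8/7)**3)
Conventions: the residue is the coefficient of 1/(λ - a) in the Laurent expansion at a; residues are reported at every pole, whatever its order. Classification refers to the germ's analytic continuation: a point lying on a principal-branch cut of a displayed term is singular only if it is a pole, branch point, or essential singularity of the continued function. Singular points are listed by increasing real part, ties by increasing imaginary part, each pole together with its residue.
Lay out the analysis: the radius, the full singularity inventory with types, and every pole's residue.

Denominator factor (λ + 8/7)^3: pole of order 3 at -8/7, modulus 8/7.
Denominator factor (λ + 7/12)^2: pole of order 2 at -7/12, modulus 7/12.
The radius of convergence is the smallest modulus among the singular points: 7/12.
At the order-3 pole -8/7 set g(λ) = (λ - (-8/7))^3*f(λ) = -3/(13*(λ + 7/12)**2).
Order-3 pole: residue = g''(a)/2; g''(-8/7) = -896168448/63435853, so the residue is -448084224/63435853.
At the order-2 pole -7/12 set g(λ) = (λ - (-7/12))^2*f(λ) = -3/(13*(λ + 8/7)**3).
Order-2 pole: residue = g'(a); g'(-7/12) = 448084224/63435853, so the residue is 448084224/63435853.
List the singular points by increasing real part (a conjugate pair: the negative imaginary part first).

Radius of convergence at 0: 7/12.
At -8/7: a pole of order 3; residue -448084224/63435853.
At -7/12: a pole of order 2; residue 448084224/63435853.


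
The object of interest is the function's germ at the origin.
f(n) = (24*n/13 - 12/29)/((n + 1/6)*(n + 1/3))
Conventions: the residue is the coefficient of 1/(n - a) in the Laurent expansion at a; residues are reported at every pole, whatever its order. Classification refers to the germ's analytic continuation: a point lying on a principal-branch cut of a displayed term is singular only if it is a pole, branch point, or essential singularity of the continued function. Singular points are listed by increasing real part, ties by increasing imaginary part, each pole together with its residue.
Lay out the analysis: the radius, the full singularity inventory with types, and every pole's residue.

Denominator factor (n + 1/6): pole of order 1 at -1/6, modulus 1/6.
Denominator factor (n + 1/3): pole of order 1 at -1/3, modulus 1/3.
The radius of convergence is the smallest modulus among the singular points: 1/6.
At the order-1 pole -1/3 set g(n) = (n - (-1/3))*f(n) = (24*n/13 - 12/29)/(n + 1/6).
Simple pole: residue = g(a) at a = -1/3, which is 2328/377.
At the order-1 pole -1/6 set g(n) = (n - (-1/6))*f(n) = (24*n/13 - 12/29)/(n + 1/3).
Simple pole: residue = g(a) at a = -1/6, which is -1632/377.
List the singular points by increasing real part (a conjugate pair: the negative imaginary part first).

Radius of convergence at 0: 1/6.
At -1/3: a pole of order 1; residue 2328/377.
At -1/6: a pole of order 1; residue -1632/377.


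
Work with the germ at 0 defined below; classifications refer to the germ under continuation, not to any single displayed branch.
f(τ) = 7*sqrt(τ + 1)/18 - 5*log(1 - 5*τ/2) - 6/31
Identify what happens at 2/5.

The term (-5)*log(1 - τ/(2/5)) has argument 1 - 2/5/(2/5) = 0 at 2/5: a logarithmic (infinitely-sheeted) branch point; the remaining terms are analytic or single-valued there.

The point is a logarithmic branch point.


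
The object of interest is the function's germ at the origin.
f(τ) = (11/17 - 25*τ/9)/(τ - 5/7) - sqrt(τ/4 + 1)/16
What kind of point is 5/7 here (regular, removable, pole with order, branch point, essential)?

The denominator factor τ - 5/7 vanishes at 5/7 and appears to the power 1; the numerator there equals -1432/1071, nonzero, and no other factor vanishes.
The branch terms are analytic at this point.
Hence a pole whose order is the multiplicity, 1.

The point is a pole of order 1.


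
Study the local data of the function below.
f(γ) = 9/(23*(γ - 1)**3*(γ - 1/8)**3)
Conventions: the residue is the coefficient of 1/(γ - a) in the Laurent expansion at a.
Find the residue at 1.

At the order-3 pole 1 set g(γ) = (γ - (1))^3*f(γ) = 9/(23*(γ - 1/8)**3).
Order-3 pole: residue = g''(a)/2; g''(1) = 3538944/386561, so the residue is 1769472/386561.

The residue is 1769472/386561.


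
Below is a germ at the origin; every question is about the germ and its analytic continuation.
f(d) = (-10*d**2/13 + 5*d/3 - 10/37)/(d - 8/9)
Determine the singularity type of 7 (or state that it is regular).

Denominator factors: d - 8/9 = 55/9 at d = 7 — none vanishes.
So the germ continues analytically to 7.

The point is a regular point.


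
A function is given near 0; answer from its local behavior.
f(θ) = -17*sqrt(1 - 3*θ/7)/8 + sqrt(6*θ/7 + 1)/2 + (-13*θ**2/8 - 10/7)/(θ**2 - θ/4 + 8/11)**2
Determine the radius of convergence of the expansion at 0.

The radius of convergence is (2/11)*sqrt(22).

Denominator factor (θ**2 - θ/4 + 8/11)^2: discriminant -501/176, complex-conjugate roots (1/8) + ((1/88)*sqrt(5511))*i and (1/8) - ((1/88)*sqrt(5511))*i; poles of order 2, moduli (2/11)*sqrt(22) and (2/11)*sqrt(22).
Branch term (-17/8)*sqrt(1 - θ/(7/3)): its argument vanishes at θ = 7/3, a square-root branch point, modulus 7/3.
Branch term (1/2)*sqrt(1 - θ/(-7/6)): its argument vanishes at θ = -7/6, a square-root branch point, modulus 7/6.
The radius of convergence is the smallest modulus among the singular points: (2/11)*sqrt(22).


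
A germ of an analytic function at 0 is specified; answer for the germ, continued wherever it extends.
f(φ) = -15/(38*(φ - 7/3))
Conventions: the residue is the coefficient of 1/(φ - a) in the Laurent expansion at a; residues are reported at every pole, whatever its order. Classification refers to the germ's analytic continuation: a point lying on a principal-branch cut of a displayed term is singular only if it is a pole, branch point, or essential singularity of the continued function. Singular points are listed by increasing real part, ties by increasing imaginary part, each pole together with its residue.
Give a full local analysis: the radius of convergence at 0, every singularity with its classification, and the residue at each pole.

Denominator factor (φ - 7/3): pole of order 1 at 7/3, modulus 7/3.
The radius of convergence is the smallest modulus among the singular points: 7/3.
At the order-1 pole 7/3 set g(φ) = (φ - (7/3))*f(φ) = -15/38.
Simple pole: residue = g(a) at a = 7/3, which is -15/38.

Radius of convergence at 0: 7/3.
At 7/3: a pole of order 1; residue -15/38.


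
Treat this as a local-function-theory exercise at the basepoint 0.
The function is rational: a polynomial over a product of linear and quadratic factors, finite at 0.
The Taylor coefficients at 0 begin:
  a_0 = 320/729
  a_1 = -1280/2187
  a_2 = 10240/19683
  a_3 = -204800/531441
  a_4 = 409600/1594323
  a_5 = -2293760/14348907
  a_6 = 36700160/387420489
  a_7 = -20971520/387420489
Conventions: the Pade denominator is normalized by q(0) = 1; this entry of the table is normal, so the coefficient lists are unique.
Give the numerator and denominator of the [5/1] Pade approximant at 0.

The Pade approximant has numerator coefficients [320/729, -6400/19683, 10240/59049, -40960/531441, 409600/14348907, -327680/43046721]; denominator coefficients [1, 16/27].

Taylor coefficients needed (read off): a_0 = 320/729, a_1 = -1280/2187, a_2 = 10240/19683, a_3 = -204800/531441, a_4 = 409600/1594323, a_5 = -2293760/14348907, a_6 = 36700160/387420489.
Write the denominator as Q(d) = 1 + q1*d. Requiring Q*f - P = O(d^7) with deg P <= 5 kills the coefficients of d^6..d^6 in Q*f:
  d^6: a_6 + q1*a_5 = 0, i.e. 36700160/387420489 + (-2293760/14348907)*q1 = 0.
Solving this linear system: q1 = 16/27.
The numerator is Q*f truncated at degree 5: P0 = a_0 = 320/729; P1 = a_1 + q1*a_0 = -6400/19683; P2 = a_2 + q1*a_1 = 10240/59049; P3 = a_3 + q1*a_2 = -40960/531441; P4 = a_4 + q1*a_3 = 409600/14348907; P5 = a_5 + q1*a_4 = -327680/43046721.


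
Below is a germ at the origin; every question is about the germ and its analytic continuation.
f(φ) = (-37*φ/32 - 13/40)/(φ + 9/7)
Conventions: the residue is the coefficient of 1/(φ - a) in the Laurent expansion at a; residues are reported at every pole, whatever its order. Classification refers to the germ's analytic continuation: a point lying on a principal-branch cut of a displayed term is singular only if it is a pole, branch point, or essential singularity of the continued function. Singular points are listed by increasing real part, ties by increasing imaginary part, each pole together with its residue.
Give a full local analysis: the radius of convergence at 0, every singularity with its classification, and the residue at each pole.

Radius of convergence at 0: 9/7.
At -9/7: a pole of order 1; residue 1301/1120.

Denominator factor (φ + 9/7): pole of order 1 at -9/7, modulus 9/7.
The radius of convergence is the smallest modulus among the singular points: 9/7.
At the order-1 pole -9/7 set g(φ) = (φ - (-9/7))*f(φ) = -37*φ/32 - 13/40.
Simple pole: residue = g(a) at a = -9/7, which is 1301/1120.


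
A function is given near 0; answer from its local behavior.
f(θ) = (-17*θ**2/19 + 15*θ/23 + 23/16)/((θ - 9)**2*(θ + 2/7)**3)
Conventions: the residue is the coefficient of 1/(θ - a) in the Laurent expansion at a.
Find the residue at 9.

The residue is 34923231/4992462800.

At the order-2 pole 9 set g(θ) = (θ - (9))^2*f(θ) = (-17*θ**2/19 + 15*θ/23 + 23/16)/(θ + 2/7)**3.
Order-2 pole: residue = g'(a); g'(9) = 34923231/4992462800, so the residue is 34923231/4992462800.


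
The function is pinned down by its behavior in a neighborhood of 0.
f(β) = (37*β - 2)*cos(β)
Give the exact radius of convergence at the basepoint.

The radius of convergence is infinite.

The factor cos(β) is entire and contributes no finite singular point.
The polynomial part has no poles.
No finite singular points: the Taylor series at 0 converges everywhere.


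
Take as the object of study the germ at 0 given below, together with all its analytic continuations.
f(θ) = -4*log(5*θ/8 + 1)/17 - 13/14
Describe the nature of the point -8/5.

The point is a logarithmic branch point.

The term (-4/17)*log(1 - θ/(-8/5)) has argument 1 - -8/5/(-8/5) = 0 at -8/5: a logarithmic (infinitely-sheeted) branch point; the remaining terms are analytic or single-valued there.


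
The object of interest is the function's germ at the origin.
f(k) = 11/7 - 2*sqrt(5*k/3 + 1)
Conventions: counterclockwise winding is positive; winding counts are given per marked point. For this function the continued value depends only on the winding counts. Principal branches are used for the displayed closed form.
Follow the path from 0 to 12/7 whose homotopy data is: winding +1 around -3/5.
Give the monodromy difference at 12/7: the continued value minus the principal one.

The rational part is single-valued and drops out of the difference; each branch term changes only by its own monodromy.
(-2)*sqrt(1 - k/(-3/5)): winding +1 is odd, the square root flips sign, contributing -2*(-2)*sqrt(1 - (12/7)/(-3/5)) = -2*(-2)*sqrt(27/7) = (12/7)*sqrt(21).
Summing the contributions at k = 12/7 gives (12/7)*sqrt(21).

Continued minus principal equals (12/7)*sqrt(21).


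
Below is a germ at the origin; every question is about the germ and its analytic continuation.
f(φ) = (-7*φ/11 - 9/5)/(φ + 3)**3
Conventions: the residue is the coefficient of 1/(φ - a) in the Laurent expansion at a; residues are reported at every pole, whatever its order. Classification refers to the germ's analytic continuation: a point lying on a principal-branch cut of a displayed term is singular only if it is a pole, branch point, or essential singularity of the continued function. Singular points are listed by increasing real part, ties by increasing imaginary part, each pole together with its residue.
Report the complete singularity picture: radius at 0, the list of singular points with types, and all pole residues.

Radius of convergence at 0: 3.
At -3: a pole of order 3; residue 0.

Denominator factor (φ + 3)^3: pole of order 3 at -3, modulus 3.
The radius of convergence is the smallest modulus among the singular points: 3.
At the order-3 pole -3 set g(φ) = (φ - (-3))^3*f(φ) = -7*φ/11 - 9/5.
Order-3 pole: residue = g''(a)/2; g''(-3) = 0, so the residue is 0.


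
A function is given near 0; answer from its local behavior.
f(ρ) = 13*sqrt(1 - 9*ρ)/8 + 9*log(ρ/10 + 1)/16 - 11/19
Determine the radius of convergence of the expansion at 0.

Branch term (9/16)*log(1 - ρ/(-10)): its argument vanishes at ρ = -10, a logarithmic branch point, modulus 10.
Branch term (13/8)*sqrt(1 - ρ/(1/9)): its argument vanishes at ρ = 1/9, a square-root branch point, modulus 1/9.
The radius of convergence is the smallest modulus among the singular points: 1/9.

The radius of convergence is 1/9.


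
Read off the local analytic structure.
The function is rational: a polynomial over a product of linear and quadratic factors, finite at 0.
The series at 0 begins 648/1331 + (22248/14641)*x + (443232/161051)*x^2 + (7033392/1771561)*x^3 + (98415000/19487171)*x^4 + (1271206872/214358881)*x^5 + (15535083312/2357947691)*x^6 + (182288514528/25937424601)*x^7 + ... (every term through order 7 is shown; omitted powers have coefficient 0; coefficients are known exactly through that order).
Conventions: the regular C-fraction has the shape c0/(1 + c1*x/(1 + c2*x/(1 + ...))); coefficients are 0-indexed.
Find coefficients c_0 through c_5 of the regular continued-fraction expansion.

Taylor coefficients (read off): a_0 = 648/1331, a_1 = 22248/14641, a_2 = 443232/161051, a_3 = 7033392/1771561, a_4 = 98415000/19487171, a_5 = 1271206872/214358881.
c0 = a_0 = 648/1331. Peel one level at a time: if S = 1 + c*x/S' with S'(0) = 1, then c is the x-coefficient of S and S' = c*x/(S - 1).
S_1 = c0/f = 1 + (-103/33)*x + (4453/1089)*x^2 + ...; c1 = -103/33.
S_2 = c1*x/(S_1 - 1) = 1 + (4453/3399)*x + (856818/1283689)*x^2 + ...; c2 = 4453/3399.
S_3 = c2*x/(S_2 - 1) = 1 + (-2570454/5045249)*x + (257298363/2399334289)*x^2 + ...; c3 = -2570454/5045249.
S_4 = c3*x/(S_3 - 1) = 1 + (36353541/172714058)*x + (109060623/1504353796)*x^2 + ...; c4 = 36353541/172714058.
S_5 = c4*x/(S_4 - 1) = 1 + (-13359/38786)*x + ...; c5 = -13359/38786.

The regular C-fraction coefficients are [648/1331, -103/33, 4453/3399, -2570454/5045249, 36353541/172714058, -13359/38786].


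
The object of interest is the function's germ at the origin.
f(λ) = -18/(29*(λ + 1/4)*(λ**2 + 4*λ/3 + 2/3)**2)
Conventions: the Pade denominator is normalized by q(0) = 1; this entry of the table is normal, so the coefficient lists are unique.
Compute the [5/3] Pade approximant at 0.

Taylor coefficients needed (expand at 0): a_0 = -162/29, a_1 = 1296/29, a_2 = -6642/29, a_3 = 28836/29, a_4 = -235467/58, a_5 = 471906/29, a_6 = -1885113/29, a_7 = 7532838/29, a_8 = -240951429/232.
Write the denominator as Q(λ) = 1 + q1*λ + q2*λ^2 + q3*λ^3. Requiring Q*f - P = O(λ^9) with deg P <= 5 kills the coefficients of λ^6..λ^8 in Q*f:
  λ^6: a_6 + q1*a_5 + q2*a_4 + q3*a_3 = 0, i.e. -1885113/29 + (471906/29)*q1 + (-235467/58)*q2 + (28836/29)*q3 = 0.
  λ^7: a_7 + q1*a_6 + q2*a_5 + q3*a_4 = 0, i.e. 7532838/29 + (-1885113/29)*q1 + (471906/29)*q2 + (-235467/58)*q3 = 0.
  λ^8: a_8 + q1*a_7 + q2*a_6 + q3*a_5 = 0, i.e. -240951429/232 + (7532838/29)*q1 + (-1885113/29)*q2 + (471906/29)*q3 = 0.
Solving this linear system: q1 = 23602945/3774512, q2 = 42906365/3909316, q3 = 429597737/54730424.
The numerator is Q*f truncated at degree 5: P0 = a_0 = -162/29; P1 = a_1 + q1*a_0 = 534045231/54730424; P2 = a_2 + q1*a_1 + q2*a_0 = -4321142397/396795574; P3 = a_3 + q1*a_2 + q2*a_1 + q3*a_0 = 13928729625/1587182296; P4 = a_4 + q1*a_3 + q2*a_2 + q3*a_1 = -3856103091/793591148; P5 = a_5 + q1*a_4 + q2*a_3 + q3*a_2 = 9069040665/6348729184.

The Pade approximant has numerator coefficients [-162/29, 534045231/54730424, -4321142397/396795574, 13928729625/1587182296, -3856103091/793591148, 9069040665/6348729184]; denominator coefficients [1, 23602945/3774512, 42906365/3909316, 429597737/54730424].
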